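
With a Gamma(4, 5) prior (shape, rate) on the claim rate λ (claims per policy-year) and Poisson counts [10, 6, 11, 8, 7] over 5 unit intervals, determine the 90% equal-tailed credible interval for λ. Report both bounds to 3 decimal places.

Posterior: Gamma(4+42, 5+5) = Gamma(46, 10) (shape, rate).
Equal-tailed 90% interval: Gamma(46, 10) quantiles at 0.05 and 0.95.
Posterior mean ≈ 4.600, SD ≈ 0.678; a Normal approximation gives roughly [3.484, 5.716].
Exact: lower = 3.544; upper = 5.769.

[3.544, 5.769]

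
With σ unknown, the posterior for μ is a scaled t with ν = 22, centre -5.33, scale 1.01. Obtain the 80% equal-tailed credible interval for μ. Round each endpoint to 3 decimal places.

[-6.664, -3.996]

The t_22 distribution is symmetric; the 80% interval is -5.33 ± t·1.01 with t_{0.9,22} = 1.321.
Half-width: 1.321 × 1.01 = 1.334.
-5.33 − 1.334 = -6.664; -5.33 + 1.334 = -3.996.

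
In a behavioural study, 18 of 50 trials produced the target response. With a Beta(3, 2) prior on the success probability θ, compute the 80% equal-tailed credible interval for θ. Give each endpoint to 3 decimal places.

[0.299, 0.466]

Posterior: Beta(3+18, 2+32) = Beta(21, 34).
Equal-tailed 80% interval: the 0.1 and 0.9 quantiles of Beta(21, 34).
Posterior mean ≈ 0.382, SD ≈ 0.065; a Normal approximation gives roughly [0.299, 0.465].
Exact: F⁻¹(0.1) = 0.299; F⁻¹(0.9) = 0.466.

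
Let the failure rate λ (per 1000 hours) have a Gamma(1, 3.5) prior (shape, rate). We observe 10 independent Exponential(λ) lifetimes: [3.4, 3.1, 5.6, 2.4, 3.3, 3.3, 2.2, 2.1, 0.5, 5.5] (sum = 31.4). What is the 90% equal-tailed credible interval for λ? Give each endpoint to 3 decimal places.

[0.177, 0.486]

Posterior: Gamma(1+10, 3.5+31.4) = Gamma(11, 34.9) (shape, rate).
Equal-tailed 90% interval: Gamma(11, 34.9) quantiles at 0.05 and 0.95.
Posterior mean ≈ 0.315, SD ≈ 0.095; a Normal approximation gives roughly [0.159, 0.472].
Exact: lower = 0.177; upper = 0.486.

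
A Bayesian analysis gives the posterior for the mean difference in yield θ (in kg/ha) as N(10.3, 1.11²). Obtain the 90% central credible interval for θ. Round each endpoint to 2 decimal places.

[8.47, 12.13]

The posterior is symmetric, so the 90% equal-tailed interval is θ = 10.3 ± z·1.11 with z = 1.645.
Half-width: 1.645 × 1.11 = 1.83.
10.3 − 1.83 = 8.47; 10.3 + 1.83 = 12.13.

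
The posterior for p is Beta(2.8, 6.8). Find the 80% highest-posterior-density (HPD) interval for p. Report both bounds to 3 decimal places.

The posterior is unimodal and skewed, so the HPD interval has equal density at both endpoints and is the shortest 80% interval.
Solving f(0.091) = f(0.444) with F(0.444) − F(0.091) = 0.80 gives [0.091, 0.444].
For comparison, the equal-tailed interval is [0.120, 0.484]; the HPD is narrower and shifted toward the mode.

[0.091, 0.444]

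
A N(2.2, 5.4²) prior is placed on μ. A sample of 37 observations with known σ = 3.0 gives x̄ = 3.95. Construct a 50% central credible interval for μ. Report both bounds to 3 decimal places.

Posterior precision = 1/5.4² + 37/3.0² = 0.0343 + 4.1111 = 4.1454, so posterior SD = 0.4912.
Posterior mean = (2.2/5.4² + 37·3.95/3.0²) / 4.1454 = 3.9355.
Interval: 3.9355 ± 0.674 × 0.4912 → [3.604, 4.267].

[3.604, 4.267]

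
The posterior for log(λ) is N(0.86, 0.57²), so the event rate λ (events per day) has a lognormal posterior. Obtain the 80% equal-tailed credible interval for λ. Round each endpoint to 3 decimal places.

[1.138, 4.906]

On the log scale the 80% interval is 0.86 ± 1.282 × 0.57 = [0.1295, 1.5905].
Exponentiate: [e^0.1295, e^1.5905] = [1.138, 4.906].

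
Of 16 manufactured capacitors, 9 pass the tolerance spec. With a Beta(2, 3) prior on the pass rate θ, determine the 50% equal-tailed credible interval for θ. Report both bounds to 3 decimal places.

Posterior: Beta(2+9, 3+7) = Beta(11, 10).
Equal-tailed 50% interval: the 0.25 and 0.75 quantiles of Beta(11, 10).
Posterior mean ≈ 0.524, SD ≈ 0.106; a Normal approximation gives roughly [0.452, 0.596].
Exact: F⁻¹(0.25) = 0.450; F⁻¹(0.75) = 0.598.

[0.450, 0.598]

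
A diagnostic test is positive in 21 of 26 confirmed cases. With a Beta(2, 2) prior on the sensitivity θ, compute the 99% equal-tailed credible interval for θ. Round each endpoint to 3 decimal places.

[0.545, 0.924]

Posterior: Beta(2+21, 2+5) = Beta(23, 7).
Equal-tailed 99% interval: the 0.005 and 0.995 quantiles of Beta(23, 7).
Posterior mean ≈ 0.767, SD ≈ 0.076; a Normal approximation gives roughly [0.571, 0.962].
Exact: F⁻¹(0.005) = 0.545; F⁻¹(0.995) = 0.924.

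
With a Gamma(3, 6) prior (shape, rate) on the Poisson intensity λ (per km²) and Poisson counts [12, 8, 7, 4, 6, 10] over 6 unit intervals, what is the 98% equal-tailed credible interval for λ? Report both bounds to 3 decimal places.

Posterior: Gamma(3+47, 6+6) = Gamma(50, 12) (shape, rate).
Equal-tailed 98% interval: Gamma(50, 12) quantiles at 0.01 and 0.99.
Posterior mean ≈ 4.167, SD ≈ 0.589; a Normal approximation gives roughly [2.796, 5.537].
Exact: lower = 2.919; upper = 5.659.

[2.919, 5.659]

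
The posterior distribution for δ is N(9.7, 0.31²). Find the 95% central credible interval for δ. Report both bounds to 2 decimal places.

[9.09, 10.31]

The posterior is symmetric, so the 95% equal-tailed interval is δ = 9.7 ± z·0.31 with z = 1.960.
Half-width: 1.960 × 0.31 = 0.61.
9.7 − 0.61 = 9.09; 9.7 + 0.61 = 10.31.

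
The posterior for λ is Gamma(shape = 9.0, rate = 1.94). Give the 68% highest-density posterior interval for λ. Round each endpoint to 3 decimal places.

The posterior is unimodal and skewed, so the HPD interval has equal density at both endpoints and is the shortest 68% interval.
Solving f(2.827) = f(5.767) with F(5.767) − F(2.827) = 0.68 gives [2.827, 5.767].
For comparison, the equal-tailed interval is [3.129, 6.147]; the HPD is narrower and shifted toward the mode.

[2.827, 5.767]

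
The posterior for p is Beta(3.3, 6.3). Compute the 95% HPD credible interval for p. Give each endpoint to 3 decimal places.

The posterior is unimodal and skewed, so the HPD interval has equal density at both endpoints and is the shortest 95% interval.
Solving f(0.078) = f(0.626) with F(0.626) − F(0.078) = 0.95 gives [0.078, 0.626].
For comparison, the equal-tailed interval is [0.097, 0.652]; the HPD is narrower and shifted toward the mode.

[0.078, 0.626]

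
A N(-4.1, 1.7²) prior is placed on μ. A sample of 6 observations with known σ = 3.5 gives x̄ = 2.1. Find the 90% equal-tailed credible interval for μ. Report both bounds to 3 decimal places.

Posterior precision = 1/1.7² + 6/3.5² = 0.3460 + 0.4898 = 0.8358, so posterior SD = 1.0938.
Posterior mean = (-4.1/1.7² + 6·2.1/3.5²) / 0.8358 = -0.4667.
Interval: -0.4667 ± 1.645 × 1.0938 → [-2.266, 1.332].

[-2.266, 1.332]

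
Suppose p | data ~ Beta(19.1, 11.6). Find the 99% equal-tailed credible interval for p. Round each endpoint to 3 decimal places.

[0.392, 0.823]

Posterior: Beta(19.1, 11.6).
Equal-tailed 99% interval: the 0.005 and 0.995 quantiles of Beta(19.1, 11.6).
Posterior mean ≈ 0.622, SD ≈ 0.086; a Normal approximation gives roughly [0.400, 0.844].
Exact: F⁻¹(0.005) = 0.392; F⁻¹(0.995) = 0.823.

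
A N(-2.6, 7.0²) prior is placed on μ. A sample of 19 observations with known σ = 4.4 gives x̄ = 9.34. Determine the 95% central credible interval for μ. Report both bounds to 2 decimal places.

[7.14, 11.05]

Posterior precision = 1/7.0² + 19/4.4² = 0.0204 + 0.9814 = 1.0018, so posterior SD = 0.9991.
Posterior mean = (-2.6/7.0² + 19·9.34/4.4²) / 1.0018 = 9.0968.
Interval: 9.0968 ± 1.960 × 0.9991 → [7.14, 11.05].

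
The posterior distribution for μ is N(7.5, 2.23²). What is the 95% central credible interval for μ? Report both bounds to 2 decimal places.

[3.13, 11.87]

The posterior is symmetric, so the 95% equal-tailed interval is μ = 7.5 ± z·2.23 with z = 1.960.
Half-width: 1.960 × 2.23 = 4.37.
7.5 − 4.37 = 3.13; 7.5 + 4.37 = 11.87.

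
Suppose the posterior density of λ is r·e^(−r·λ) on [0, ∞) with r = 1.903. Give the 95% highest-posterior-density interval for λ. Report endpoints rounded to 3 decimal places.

[0.000, 1.574]

The exponential density is strictly decreasing on [0, ∞), so the HPD interval is anchored at 0: [0, q] with P(λ ≤ q) = 0.95.
q = −ln(1 − 0.95) / 1.903 = 2.9957 / 1.903 = 1.574.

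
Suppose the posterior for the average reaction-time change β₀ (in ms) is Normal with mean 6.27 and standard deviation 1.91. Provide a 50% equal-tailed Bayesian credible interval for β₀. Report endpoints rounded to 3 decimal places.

[4.982, 7.558]

The posterior is symmetric, so the 50% equal-tailed interval is β₀ = 6.27 ± z·1.91 with z = 0.674.
Half-width: 0.674 × 1.91 = 1.288.
6.27 − 1.288 = 4.982; 6.27 + 1.288 = 7.558.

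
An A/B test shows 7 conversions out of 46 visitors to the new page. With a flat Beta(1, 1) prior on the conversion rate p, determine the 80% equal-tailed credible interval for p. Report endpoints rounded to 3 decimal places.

[0.102, 0.238]

Posterior: Beta(1+7, 1+39) = Beta(8, 40).
Equal-tailed 80% interval: the 0.1 and 0.9 quantiles of Beta(8, 40).
Posterior mean ≈ 0.167, SD ≈ 0.053; a Normal approximation gives roughly [0.098, 0.235].
Exact: F⁻¹(0.1) = 0.102; F⁻¹(0.9) = 0.238.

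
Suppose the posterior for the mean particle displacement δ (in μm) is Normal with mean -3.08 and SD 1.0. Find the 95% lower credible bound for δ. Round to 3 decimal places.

-4.725

Need L with P(δ ≥ L) = 0.95: L = -3.08 − z_{0.05}·1.0.
z = 1.645; L = -3.08 − 1.645 × 1.0 = -4.725.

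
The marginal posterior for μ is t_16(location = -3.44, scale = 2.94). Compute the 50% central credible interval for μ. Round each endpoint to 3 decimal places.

The t_16 distribution is symmetric; the 50% interval is -3.44 ± t·2.94 with t_{0.75,16} = 0.690.
Half-width: 0.690 × 2.94 = 2.029.
-3.44 − 2.029 = -5.469; -3.44 + 2.029 = -1.411.

[-5.469, -1.411]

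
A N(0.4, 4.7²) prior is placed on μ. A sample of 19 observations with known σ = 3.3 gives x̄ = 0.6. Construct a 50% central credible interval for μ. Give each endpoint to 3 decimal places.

[0.091, 1.099]

Posterior precision = 1/4.7² + 19/3.3² = 0.0453 + 1.7447 = 1.7900, so posterior SD = 0.7474.
Posterior mean = (0.4/4.7² + 19·0.6/3.3²) / 1.7900 = 0.5949.
Interval: 0.5949 ± 0.674 × 0.7474 → [0.091, 1.099].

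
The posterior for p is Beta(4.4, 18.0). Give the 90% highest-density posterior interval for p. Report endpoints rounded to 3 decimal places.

[0.064, 0.324]

The posterior is unimodal and skewed, so the HPD interval has equal density at both endpoints and is the shortest 90% interval.
Solving f(0.064) = f(0.324) with F(0.324) − F(0.064) = 0.90 gives [0.064, 0.324].
For comparison, the equal-tailed interval is [0.078, 0.346]; the HPD is narrower and shifted toward the mode.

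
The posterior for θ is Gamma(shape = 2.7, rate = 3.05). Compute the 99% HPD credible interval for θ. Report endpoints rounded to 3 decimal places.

The posterior is unimodal and skewed, so the HPD interval has equal density at both endpoints and is the shortest 99% interval.
Solving f(0.026) = f(2.597) with F(2.597) − F(0.026) = 0.99 gives [0.026, 2.597].
For comparison, the equal-tailed interval is [0.084, 2.865]; the HPD is narrower and shifted toward the mode.

[0.026, 2.597]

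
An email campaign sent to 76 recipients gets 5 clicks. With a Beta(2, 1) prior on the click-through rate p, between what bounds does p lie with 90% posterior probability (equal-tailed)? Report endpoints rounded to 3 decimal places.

Posterior: Beta(2+5, 1+71) = Beta(7, 72).
Equal-tailed 90% interval: the 0.05 and 0.95 quantiles of Beta(7, 72).
Posterior mean ≈ 0.089, SD ≈ 0.032; a Normal approximation gives roughly [0.036, 0.141].
Exact: F⁻¹(0.05) = 0.043; F⁻¹(0.95) = 0.146.

[0.043, 0.146]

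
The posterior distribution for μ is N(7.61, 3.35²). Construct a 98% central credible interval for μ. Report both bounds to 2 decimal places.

[-0.18, 15.40]

The posterior is symmetric, so the 98% equal-tailed interval is μ = 7.61 ± z·3.35 with z = 2.326.
Half-width: 2.326 × 3.35 = 7.79.
7.61 − 7.79 = -0.18; 7.61 + 7.79 = 15.40.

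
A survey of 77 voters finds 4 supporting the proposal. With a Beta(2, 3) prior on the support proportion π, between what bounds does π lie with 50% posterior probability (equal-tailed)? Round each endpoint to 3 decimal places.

Posterior: Beta(2+4, 3+73) = Beta(6, 76).
Equal-tailed 50% interval: the 0.25 and 0.75 quantiles of Beta(6, 76).
Posterior mean ≈ 0.073, SD ≈ 0.029; a Normal approximation gives roughly [0.054, 0.092].
Exact: F⁻¹(0.25) = 0.052; F⁻¹(0.75) = 0.090.

[0.052, 0.090]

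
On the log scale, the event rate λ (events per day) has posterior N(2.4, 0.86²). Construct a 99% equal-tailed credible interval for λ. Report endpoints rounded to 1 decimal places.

On the log scale the 99% interval is 2.4 ± 2.576 × 0.86 = [0.1848, 4.6152].
Exponentiate: [e^0.1848, e^4.6152] = [1.2, 101.0].

[1.2, 101.0]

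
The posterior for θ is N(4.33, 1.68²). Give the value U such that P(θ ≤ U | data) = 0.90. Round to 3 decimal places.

6.483

Need U with P(θ ≤ U) = 0.90: U = 4.33 + z_{0.1}·1.68.
z = 1.282; U = 4.33 + 1.282 × 1.68 = 6.483.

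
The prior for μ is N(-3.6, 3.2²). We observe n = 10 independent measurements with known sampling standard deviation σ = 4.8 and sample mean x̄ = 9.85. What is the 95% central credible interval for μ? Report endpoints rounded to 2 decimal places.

Posterior precision = 1/3.2² + 10/4.8² = 0.0977 + 0.4340 = 0.5317, so posterior SD = 1.3714.
Posterior mean = (-3.6/3.2² + 10·9.85/4.8²) / 0.5317 = 7.3796.
Interval: 7.3796 ± 1.960 × 1.3714 → [4.69, 10.07].

[4.69, 10.07]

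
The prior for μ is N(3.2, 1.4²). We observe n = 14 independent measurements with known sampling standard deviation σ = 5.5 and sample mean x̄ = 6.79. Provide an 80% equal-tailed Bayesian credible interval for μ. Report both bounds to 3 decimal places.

[3.608, 6.207]

Posterior precision = 1/1.4² + 14/5.5² = 0.5102 + 0.4628 = 0.9730, so posterior SD = 1.0138.
Posterior mean = (3.2/1.4² + 14·6.79/5.5²) / 0.9730 = 4.9076.
Interval: 4.9076 ± 1.282 × 1.0138 → [3.608, 6.207].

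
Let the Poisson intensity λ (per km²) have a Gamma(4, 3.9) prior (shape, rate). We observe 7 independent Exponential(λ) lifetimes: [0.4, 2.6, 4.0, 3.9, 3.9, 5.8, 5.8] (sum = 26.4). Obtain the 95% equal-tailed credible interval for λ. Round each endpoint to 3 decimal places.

[0.181, 0.607]

Posterior: Gamma(4+7, 3.9+26.4) = Gamma(11, 30.3) (shape, rate).
Equal-tailed 95% interval: Gamma(11, 30.3) quantiles at 0.025 and 0.975.
Posterior mean ≈ 0.363, SD ≈ 0.109; a Normal approximation gives roughly [0.148, 0.578].
Exact: lower = 0.181; upper = 0.607.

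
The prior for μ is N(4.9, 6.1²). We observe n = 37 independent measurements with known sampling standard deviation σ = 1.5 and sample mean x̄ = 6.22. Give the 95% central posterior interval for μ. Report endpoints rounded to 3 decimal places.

[5.735, 6.701]

Posterior precision = 1/6.1² + 37/1.5² = 0.0269 + 16.4444 = 16.4713, so posterior SD = 0.2464.
Posterior mean = (4.9/6.1² + 37·6.22/1.5²) / 16.4713 = 6.2178.
Interval: 6.2178 ± 1.960 × 0.2464 → [5.735, 6.701].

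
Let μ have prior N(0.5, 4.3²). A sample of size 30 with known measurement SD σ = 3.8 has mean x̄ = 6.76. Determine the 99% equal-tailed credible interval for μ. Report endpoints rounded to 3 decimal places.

Posterior precision = 1/4.3² + 30/3.8² = 0.0541 + 2.0776 = 2.1316, so posterior SD = 0.6849.
Posterior mean = (0.5/4.3² + 30·6.76/3.8²) / 2.1316 = 6.6012.
Interval: 6.6012 ± 2.576 × 0.6849 → [4.837, 8.365].

[4.837, 8.365]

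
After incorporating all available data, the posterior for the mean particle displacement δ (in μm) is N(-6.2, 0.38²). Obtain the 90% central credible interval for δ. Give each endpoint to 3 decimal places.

[-6.825, -5.575]

The posterior is symmetric, so the 90% equal-tailed interval is δ = -6.2 ± z·0.38 with z = 1.645.
Half-width: 1.645 × 0.38 = 0.625.
-6.2 − 0.625 = -6.825; -6.2 + 0.625 = -5.575.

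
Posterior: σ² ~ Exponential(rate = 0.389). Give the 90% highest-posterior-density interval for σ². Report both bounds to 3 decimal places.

The exponential density is strictly decreasing on [0, ∞), so the HPD interval is anchored at 0: [0, q] with P(σ² ≤ q) = 0.90.
q = −ln(1 − 0.90) / 0.389 = 2.3026 / 0.389 = 5.919.

[0.000, 5.919]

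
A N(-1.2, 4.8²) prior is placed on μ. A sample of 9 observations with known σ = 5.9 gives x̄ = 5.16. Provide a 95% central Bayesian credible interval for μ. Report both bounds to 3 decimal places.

[0.679, 7.813]

Posterior precision = 1/4.8² + 9/5.9² = 0.0434 + 0.2585 = 0.3019, so posterior SD = 1.8198.
Posterior mean = (-1.2/4.8² + 9·5.16/5.9²) / 0.3019 = 4.2458.
Interval: 4.2458 ± 1.960 × 1.8198 → [0.679, 7.813].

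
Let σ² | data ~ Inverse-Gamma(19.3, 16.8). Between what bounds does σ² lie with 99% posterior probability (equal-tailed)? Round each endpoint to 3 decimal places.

[0.517, 1.704]

Inverse-Gamma(19.3, 16.8) quantiles: F⁻¹(0.005) and F⁻¹(0.995).
Equivalently, 1/σ² ~ Gamma(19.3, rate = 16.8); invert its 0.995 and 0.005 quantiles.
Posterior mean ≈ 0.918, SD ≈ 0.221; a Normal approximation gives roughly [0.350, 1.487].
Exact: lower = 0.517; upper = 1.704.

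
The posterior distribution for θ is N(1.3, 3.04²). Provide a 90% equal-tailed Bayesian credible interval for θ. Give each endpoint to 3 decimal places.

The posterior is symmetric, so the 90% equal-tailed interval is θ = 1.3 ± z·3.04 with z = 1.645.
Half-width: 1.645 × 3.04 = 5.000.
1.3 − 5.000 = -3.700; 1.3 + 5.000 = 6.300.

[-3.700, 6.300]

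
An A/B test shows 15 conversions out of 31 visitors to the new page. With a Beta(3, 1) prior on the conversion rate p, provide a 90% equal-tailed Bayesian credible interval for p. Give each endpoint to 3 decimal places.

Posterior: Beta(3+15, 1+16) = Beta(18, 17).
Equal-tailed 90% interval: the 0.05 and 0.95 quantiles of Beta(18, 17).
Posterior mean ≈ 0.514, SD ≈ 0.083; a Normal approximation gives roughly [0.377, 0.651].
Exact: F⁻¹(0.05) = 0.377; F⁻¹(0.95) = 0.651.

[0.377, 0.651]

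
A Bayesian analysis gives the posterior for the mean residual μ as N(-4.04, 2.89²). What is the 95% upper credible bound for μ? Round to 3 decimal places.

Need U with P(μ ≤ U) = 0.95: U = -4.04 + z_{0.05}·2.89.
z = 1.645; U = -4.04 + 1.645 × 2.89 = 0.714.

0.714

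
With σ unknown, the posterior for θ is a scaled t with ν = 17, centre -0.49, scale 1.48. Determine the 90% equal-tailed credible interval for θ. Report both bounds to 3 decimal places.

[-3.065, 2.085]

The t_17 distribution is symmetric; the 90% interval is -0.49 ± t·1.48 with t_{0.95,17} = 1.740.
Half-width: 1.740 × 1.48 = 2.575.
-0.49 − 2.575 = -3.065; -0.49 + 2.575 = 2.085.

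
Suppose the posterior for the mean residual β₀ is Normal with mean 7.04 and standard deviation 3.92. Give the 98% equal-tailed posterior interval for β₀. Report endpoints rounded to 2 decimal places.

[-2.08, 16.16]

The posterior is symmetric, so the 98% equal-tailed interval is β₀ = 7.04 ± z·3.92 with z = 2.326.
Half-width: 2.326 × 3.92 = 9.12.
7.04 − 9.12 = -2.08; 7.04 + 9.12 = 16.16.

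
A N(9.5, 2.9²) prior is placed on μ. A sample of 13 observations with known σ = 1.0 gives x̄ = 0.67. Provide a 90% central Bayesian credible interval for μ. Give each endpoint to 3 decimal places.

Posterior precision = 1/2.9² + 13/1.0² = 0.1189 + 13.0000 = 13.1189, so posterior SD = 0.2761.
Posterior mean = (9.5/2.9² + 13·0.67/1.0²) / 13.1189 = 0.7500.
Interval: 0.7500 ± 1.645 × 0.2761 → [0.296, 1.204].

[0.296, 1.204]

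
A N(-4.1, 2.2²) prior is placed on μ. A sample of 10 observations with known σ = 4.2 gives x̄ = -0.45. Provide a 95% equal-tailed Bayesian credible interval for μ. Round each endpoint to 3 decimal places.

Posterior precision = 1/2.2² + 10/4.2² = 0.2066 + 0.5669 = 0.7735, so posterior SD = 1.1370.
Posterior mean = (-4.1/2.2² + 10·-0.45/4.2²) / 0.7735 = -1.4250.
Interval: -1.4250 ± 1.960 × 1.1370 → [-3.653, 0.804].

[-3.653, 0.804]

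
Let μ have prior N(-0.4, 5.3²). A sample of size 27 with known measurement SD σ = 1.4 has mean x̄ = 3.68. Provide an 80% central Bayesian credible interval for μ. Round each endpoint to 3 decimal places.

Posterior precision = 1/5.3² + 27/1.4² = 0.0356 + 13.7755 = 13.8111, so posterior SD = 0.2691.
Posterior mean = (-0.4/5.3² + 27·3.68/1.4²) / 13.8111 = 3.6695.
Interval: 3.6695 ± 1.282 × 0.2691 → [3.325, 4.014].

[3.325, 4.014]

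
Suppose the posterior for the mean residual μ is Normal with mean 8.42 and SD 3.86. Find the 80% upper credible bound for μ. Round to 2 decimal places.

Need U with P(μ ≤ U) = 0.80: U = 8.42 + z_{0.2}·3.86.
z = 0.842; U = 8.42 + 0.842 × 3.86 = 11.67.

11.67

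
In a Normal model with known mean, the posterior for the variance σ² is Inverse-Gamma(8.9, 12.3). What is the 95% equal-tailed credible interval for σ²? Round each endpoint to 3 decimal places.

Inverse-Gamma(8.9, 12.3) quantiles: F⁻¹(0.025) and F⁻¹(0.975).
Equivalently, 1/σ² ~ Gamma(8.9, rate = 12.3); invert its 0.975 and 0.025 quantiles.
Posterior mean ≈ 1.557, SD ≈ 0.593; a Normal approximation gives roughly [0.395, 2.719].
Exact: lower = 0.787; upper = 3.038.

[0.787, 3.038]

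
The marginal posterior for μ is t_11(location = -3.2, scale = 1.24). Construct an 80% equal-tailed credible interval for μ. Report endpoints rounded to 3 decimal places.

The t_11 distribution is symmetric; the 80% interval is -3.2 ± t·1.24 with t_{0.9,11} = 1.363.
Half-width: 1.363 × 1.24 = 1.691.
-3.2 − 1.691 = -4.891; -3.2 + 1.691 = -1.509.

[-4.891, -1.509]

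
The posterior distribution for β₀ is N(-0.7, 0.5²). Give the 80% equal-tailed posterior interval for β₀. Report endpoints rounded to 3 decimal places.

[-1.341, -0.059]

The posterior is symmetric, so the 80% equal-tailed interval is β₀ = -0.7 ± z·0.5 with z = 1.282.
Half-width: 1.282 × 0.5 = 0.641.
-0.7 − 0.641 = -1.341; -0.7 + 0.641 = -0.059.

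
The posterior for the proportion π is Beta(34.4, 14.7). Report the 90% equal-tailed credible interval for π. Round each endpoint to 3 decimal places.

[0.590, 0.802]

Posterior: Beta(34.4, 14.7).
Equal-tailed 90% interval: the 0.05 and 0.95 quantiles of Beta(34.4, 14.7).
Posterior mean ≈ 0.701, SD ≈ 0.065; a Normal approximation gives roughly [0.594, 0.807].
Exact: F⁻¹(0.05) = 0.590; F⁻¹(0.95) = 0.802.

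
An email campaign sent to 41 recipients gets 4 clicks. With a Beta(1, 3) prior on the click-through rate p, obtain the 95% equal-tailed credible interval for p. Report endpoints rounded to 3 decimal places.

[0.038, 0.217]

Posterior: Beta(1+4, 3+37) = Beta(5, 40).
Equal-tailed 95% interval: the 0.025 and 0.975 quantiles of Beta(5, 40).
Posterior mean ≈ 0.111, SD ≈ 0.046; a Normal approximation gives roughly [0.020, 0.202].
Exact: F⁻¹(0.025) = 0.038; F⁻¹(0.975) = 0.217.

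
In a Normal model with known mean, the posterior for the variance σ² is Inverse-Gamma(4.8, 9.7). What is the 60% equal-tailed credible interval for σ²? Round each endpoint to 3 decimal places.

[1.497, 3.312]

Inverse-Gamma(4.8, 9.7) quantiles: F⁻¹(0.2) and F⁻¹(0.8).
Equivalently, 1/σ² ~ Gamma(4.8, rate = 9.7); invert its 0.8 and 0.2 quantiles.
Posterior mean ≈ 2.553, SD ≈ 1.525; a Normal approximation gives roughly [1.269, 3.837].
Exact: lower = 1.497; upper = 3.312.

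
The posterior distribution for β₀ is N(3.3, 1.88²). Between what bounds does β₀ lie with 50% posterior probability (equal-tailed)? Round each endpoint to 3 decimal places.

[2.032, 4.568]

The posterior is symmetric, so the 50% equal-tailed interval is β₀ = 3.3 ± z·1.88 with z = 0.674.
Half-width: 0.674 × 1.88 = 1.268.
3.3 − 1.268 = 2.032; 3.3 + 1.268 = 4.568.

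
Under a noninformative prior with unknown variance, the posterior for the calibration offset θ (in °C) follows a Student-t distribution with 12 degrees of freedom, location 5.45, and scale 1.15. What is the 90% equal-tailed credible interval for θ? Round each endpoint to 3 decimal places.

The t_12 distribution is symmetric; the 90% interval is 5.45 ± t·1.15 with t_{0.95,12} = 1.782.
Half-width: 1.782 × 1.15 = 2.050.
5.45 − 2.050 = 3.400; 5.45 + 2.050 = 7.500.

[3.400, 7.500]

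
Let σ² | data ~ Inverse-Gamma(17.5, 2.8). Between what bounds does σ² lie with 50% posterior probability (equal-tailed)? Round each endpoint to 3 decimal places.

Inverse-Gamma(17.5, 2.8) quantiles: F⁻¹(0.25) and F⁻¹(0.75).
Equivalently, 1/σ² ~ Gamma(17.5, rate = 2.8); invert its 0.75 and 0.25 quantiles.
Posterior mean ≈ 0.170, SD ≈ 0.043; a Normal approximation gives roughly [0.141, 0.199].
Exact: lower = 0.139; upper = 0.193.

[0.139, 0.193]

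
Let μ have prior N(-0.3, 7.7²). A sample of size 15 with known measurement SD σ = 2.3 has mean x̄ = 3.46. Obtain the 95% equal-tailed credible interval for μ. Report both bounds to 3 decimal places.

[2.277, 4.598]

Posterior precision = 1/7.7² + 15/2.3² = 0.0169 + 2.8355 = 2.8524, so posterior SD = 0.5921.
Posterior mean = (-0.3/7.7² + 15·3.46/2.3²) / 2.8524 = 3.4378.
Interval: 3.4378 ± 1.960 × 0.5921 → [2.277, 4.598].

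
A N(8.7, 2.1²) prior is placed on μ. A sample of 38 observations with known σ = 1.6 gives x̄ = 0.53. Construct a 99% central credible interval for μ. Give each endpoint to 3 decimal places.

Posterior precision = 1/2.1² + 38/1.6² = 0.2268 + 14.8437 = 15.0705, so posterior SD = 0.2576.
Posterior mean = (8.7/2.1² + 38·0.53/1.6²) / 15.0705 = 0.6529.
Interval: 0.6529 ± 2.576 × 0.2576 → [-0.011, 1.316].

[-0.011, 1.316]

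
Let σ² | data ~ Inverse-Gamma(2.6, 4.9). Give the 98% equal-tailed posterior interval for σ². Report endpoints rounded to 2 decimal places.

[0.63, 15.98]

Inverse-Gamma(2.6, 4.9) quantiles: F⁻¹(0.01) and F⁻¹(0.99).
Equivalently, 1/σ² ~ Gamma(2.6, rate = 4.9); invert its 0.99 and 0.01 quantiles.
Posterior mean ≈ 3.06, SD ≈ 3.95; a Normal approximation gives roughly [-6.14, 12.26].
Exact: lower = 0.63; upper = 15.98.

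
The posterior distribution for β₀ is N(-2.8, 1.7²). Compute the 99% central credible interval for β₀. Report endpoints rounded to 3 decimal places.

The posterior is symmetric, so the 99% equal-tailed interval is β₀ = -2.8 ± z·1.7 with z = 2.576.
Half-width: 2.576 × 1.7 = 4.379.
-2.8 − 4.379 = -7.179; -2.8 + 4.379 = 1.579.

[-7.179, 1.579]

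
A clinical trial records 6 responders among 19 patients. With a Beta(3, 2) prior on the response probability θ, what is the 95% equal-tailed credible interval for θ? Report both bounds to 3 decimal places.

[0.197, 0.573]

Posterior: Beta(3+6, 2+13) = Beta(9, 15).
Equal-tailed 95% interval: the 0.025 and 0.975 quantiles of Beta(9, 15).
Posterior mean ≈ 0.375, SD ≈ 0.097; a Normal approximation gives roughly [0.185, 0.565].
Exact: F⁻¹(0.025) = 0.197; F⁻¹(0.975) = 0.573.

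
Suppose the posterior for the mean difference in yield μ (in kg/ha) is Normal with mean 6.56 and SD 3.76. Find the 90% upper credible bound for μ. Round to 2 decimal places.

Need U with P(μ ≤ U) = 0.90: U = 6.56 + z_{0.1}·3.76.
z = 1.282; U = 6.56 + 1.282 × 3.76 = 11.38.

11.38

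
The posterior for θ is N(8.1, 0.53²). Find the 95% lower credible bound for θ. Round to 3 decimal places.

7.228

Need L with P(θ ≥ L) = 0.95: L = 8.1 − z_{0.05}·0.53.
z = 1.645; L = 8.1 − 1.645 × 0.53 = 7.228.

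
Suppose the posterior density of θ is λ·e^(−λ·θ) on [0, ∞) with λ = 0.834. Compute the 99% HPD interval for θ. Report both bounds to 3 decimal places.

[0.000, 5.522]

The exponential density is strictly decreasing on [0, ∞), so the HPD interval is anchored at 0: [0, q] with P(θ ≤ q) = 0.99.
q = −ln(1 − 0.99) / 0.834 = 4.6052 / 0.834 = 5.522.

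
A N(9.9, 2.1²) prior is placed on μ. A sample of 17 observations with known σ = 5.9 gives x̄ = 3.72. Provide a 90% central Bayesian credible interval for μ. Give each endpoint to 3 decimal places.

Posterior precision = 1/2.1² + 17/5.9² = 0.2268 + 0.4884 = 0.7151, so posterior SD = 1.1825.
Posterior mean = (9.9/2.1² + 17·3.72/5.9²) / 0.7151 = 5.6796.
Interval: 5.6796 ± 1.645 × 1.1825 → [3.735, 7.625].

[3.735, 7.625]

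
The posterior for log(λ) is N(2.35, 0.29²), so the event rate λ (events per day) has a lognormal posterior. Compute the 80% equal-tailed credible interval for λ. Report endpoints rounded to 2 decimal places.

On the log scale the 80% interval is 2.35 ± 1.282 × 0.29 = [1.9784, 2.7216].
Exponentiate: [e^1.9784, e^2.7216] = [7.23, 15.21].

[7.23, 15.21]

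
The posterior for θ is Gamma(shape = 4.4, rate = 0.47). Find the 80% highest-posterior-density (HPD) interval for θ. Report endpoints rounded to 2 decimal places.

The posterior is unimodal and skewed, so the HPD interval has equal density at both endpoints and is the shortest 80% interval.
Solving f(3.23) = f(13.67) with F(13.67) − F(3.23) = 0.80 gives [3.23, 13.67].
For comparison, the equal-tailed interval is [4.29, 15.34]; the HPD is narrower and shifted toward the mode.

[3.23, 13.67]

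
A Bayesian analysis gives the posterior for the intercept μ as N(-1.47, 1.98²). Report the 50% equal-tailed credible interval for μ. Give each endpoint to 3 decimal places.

[-2.805, -0.135]

The posterior is symmetric, so the 50% equal-tailed interval is μ = -1.47 ± z·1.98 with z = 0.674.
Half-width: 0.674 × 1.98 = 1.335.
-1.47 − 1.335 = -2.805; -1.47 + 1.335 = -0.135.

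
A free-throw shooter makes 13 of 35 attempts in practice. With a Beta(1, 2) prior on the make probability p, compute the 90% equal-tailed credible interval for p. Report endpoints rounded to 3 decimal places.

[0.245, 0.500]

Posterior: Beta(1+13, 2+22) = Beta(14, 24).
Equal-tailed 90% interval: the 0.05 and 0.95 quantiles of Beta(14, 24).
Posterior mean ≈ 0.368, SD ≈ 0.077; a Normal approximation gives roughly [0.241, 0.495].
Exact: F⁻¹(0.05) = 0.245; F⁻¹(0.95) = 0.500.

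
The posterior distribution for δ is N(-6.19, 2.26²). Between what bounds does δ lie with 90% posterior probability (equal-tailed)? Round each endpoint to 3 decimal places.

[-9.907, -2.473]

The posterior is symmetric, so the 90% equal-tailed interval is δ = -6.19 ± z·2.26 with z = 1.645.
Half-width: 1.645 × 2.26 = 3.717.
-6.19 − 3.717 = -9.907; -6.19 + 3.717 = -2.473.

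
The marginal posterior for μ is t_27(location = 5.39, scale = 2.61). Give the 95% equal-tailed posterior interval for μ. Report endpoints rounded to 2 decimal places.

The t_27 distribution is symmetric; the 95% interval is 5.39 ± t·2.61 with t_{0.975,27} = 2.052.
Half-width: 2.052 × 2.61 = 5.36.
5.39 − 5.36 = 0.03; 5.39 + 5.36 = 10.75.

[0.03, 10.75]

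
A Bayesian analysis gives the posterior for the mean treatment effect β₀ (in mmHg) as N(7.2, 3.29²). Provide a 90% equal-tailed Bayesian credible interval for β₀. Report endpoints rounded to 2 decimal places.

The posterior is symmetric, so the 90% equal-tailed interval is β₀ = 7.2 ± z·3.29 with z = 1.645.
Half-width: 1.645 × 3.29 = 5.41.
7.2 − 5.41 = 1.79; 7.2 + 5.41 = 12.61.

[1.79, 12.61]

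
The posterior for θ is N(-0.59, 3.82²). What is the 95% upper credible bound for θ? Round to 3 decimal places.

Need U with P(θ ≤ U) = 0.95: U = -0.59 + z_{0.05}·3.82.
z = 1.645; U = -0.59 + 1.645 × 3.82 = 5.693.

5.693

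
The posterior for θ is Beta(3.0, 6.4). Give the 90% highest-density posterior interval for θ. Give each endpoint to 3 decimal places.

The posterior is unimodal and skewed, so the HPD interval has equal density at both endpoints and is the shortest 90% interval.
Solving f(0.082) = f(0.545) with F(0.545) − F(0.082) = 0.90 gives [0.082, 0.545].
For comparison, the equal-tailed interval is [0.105, 0.579]; the HPD is narrower and shifted toward the mode.

[0.082, 0.545]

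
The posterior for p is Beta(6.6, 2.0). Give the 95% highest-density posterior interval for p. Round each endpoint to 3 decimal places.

[0.505, 0.989]

The posterior is unimodal and skewed, so the HPD interval has equal density at both endpoints and is the shortest 95% interval.
Solving f(0.505) = f(0.989) with F(0.989) − F(0.505) = 0.95 gives [0.505, 0.989].
For comparison, the equal-tailed interval is [0.454, 0.966]; the HPD is narrower and shifted toward the mode.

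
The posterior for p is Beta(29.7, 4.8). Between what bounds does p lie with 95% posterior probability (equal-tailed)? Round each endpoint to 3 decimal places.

Posterior: Beta(29.7, 4.8).
Equal-tailed 95% interval: the 0.025 and 0.975 quantiles of Beta(29.7, 4.8).
Posterior mean ≈ 0.861, SD ≈ 0.058; a Normal approximation gives roughly [0.747, 0.975].
Exact: F⁻¹(0.025) = 0.729; F⁻¹(0.975) = 0.953.

[0.729, 0.953]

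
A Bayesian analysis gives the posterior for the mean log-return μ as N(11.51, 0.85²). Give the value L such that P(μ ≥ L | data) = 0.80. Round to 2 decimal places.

10.79

Need L with P(μ ≥ L) = 0.80: L = 11.51 − z_{0.2}·0.85.
z = 0.842; L = 11.51 − 0.842 × 0.85 = 10.79.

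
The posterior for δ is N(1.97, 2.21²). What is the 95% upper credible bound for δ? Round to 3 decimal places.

Need U with P(δ ≤ U) = 0.95: U = 1.97 + z_{0.05}·2.21.
z = 1.645; U = 1.97 + 1.645 × 2.21 = 5.605.

5.605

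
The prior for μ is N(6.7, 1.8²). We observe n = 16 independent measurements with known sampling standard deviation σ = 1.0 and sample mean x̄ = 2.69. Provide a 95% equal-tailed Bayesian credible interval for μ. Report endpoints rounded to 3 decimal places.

Posterior precision = 1/1.8² + 16/1.0² = 0.3086 + 16.0000 = 16.3086, so posterior SD = 0.2476.
Posterior mean = (6.7/1.8² + 16·2.69/1.0²) / 16.3086 = 2.7659.
Interval: 2.7659 ± 1.960 × 0.2476 → [2.281, 3.251].

[2.281, 3.251]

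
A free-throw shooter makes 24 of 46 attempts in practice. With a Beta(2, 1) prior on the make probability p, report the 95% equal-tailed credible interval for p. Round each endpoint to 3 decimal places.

[0.392, 0.667]

Posterior: Beta(2+24, 1+22) = Beta(26, 23).
Equal-tailed 95% interval: the 0.025 and 0.975 quantiles of Beta(26, 23).
Posterior mean ≈ 0.531, SD ≈ 0.071; a Normal approximation gives roughly [0.392, 0.669].
Exact: F⁻¹(0.025) = 0.392; F⁻¹(0.975) = 0.667.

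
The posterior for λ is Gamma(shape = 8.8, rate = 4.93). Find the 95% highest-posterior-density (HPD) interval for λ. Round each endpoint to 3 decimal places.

[0.708, 2.984]

The posterior is unimodal and skewed, so the HPD interval has equal density at both endpoints and is the shortest 95% interval.
Solving f(0.708) = f(2.984) with F(2.984) − F(0.708) = 0.95 gives [0.708, 2.984].
For comparison, the equal-tailed interval is [0.808, 3.143]; the HPD is narrower and shifted toward the mode.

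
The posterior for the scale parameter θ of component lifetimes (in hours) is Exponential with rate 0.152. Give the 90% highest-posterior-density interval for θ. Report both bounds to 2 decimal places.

[0.00, 15.15]

The exponential density is strictly decreasing on [0, ∞), so the HPD interval is anchored at 0: [0, q] with P(θ ≤ q) = 0.90.
q = −ln(1 − 0.90) / 0.152 = 2.3026 / 0.152 = 15.15.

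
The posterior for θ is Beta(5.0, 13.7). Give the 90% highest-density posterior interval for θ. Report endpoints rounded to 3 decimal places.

[0.104, 0.425]

The posterior is unimodal and skewed, so the HPD interval has equal density at both endpoints and is the shortest 90% interval.
Solving f(0.104) = f(0.425) with F(0.425) − F(0.104) = 0.90 gives [0.104, 0.425].
For comparison, the equal-tailed interval is [0.119, 0.445]; the HPD is narrower and shifted toward the mode.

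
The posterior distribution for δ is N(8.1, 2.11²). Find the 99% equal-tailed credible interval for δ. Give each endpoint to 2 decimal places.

The posterior is symmetric, so the 99% equal-tailed interval is δ = 8.1 ± z·2.11 with z = 2.576.
Half-width: 2.576 × 2.11 = 5.43.
8.1 − 5.43 = 2.67; 8.1 + 5.43 = 13.53.

[2.67, 13.53]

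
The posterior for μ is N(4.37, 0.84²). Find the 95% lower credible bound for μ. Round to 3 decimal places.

Need L with P(μ ≥ L) = 0.95: L = 4.37 − z_{0.05}·0.84.
z = 1.645; L = 4.37 − 1.645 × 0.84 = 2.988.

2.988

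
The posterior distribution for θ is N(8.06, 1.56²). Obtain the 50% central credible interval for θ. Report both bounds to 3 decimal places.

[7.008, 9.112]

The posterior is symmetric, so the 50% equal-tailed interval is θ = 8.06 ± z·1.56 with z = 0.674.
Half-width: 0.674 × 1.56 = 1.052.
8.06 − 1.052 = 7.008; 8.06 + 1.052 = 9.112.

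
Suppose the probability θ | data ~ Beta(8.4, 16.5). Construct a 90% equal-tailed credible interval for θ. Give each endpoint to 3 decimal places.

[0.192, 0.498]

Posterior: Beta(8.4, 16.5).
Equal-tailed 90% interval: the 0.05 and 0.95 quantiles of Beta(8.4, 16.5).
Posterior mean ≈ 0.337, SD ≈ 0.093; a Normal approximation gives roughly [0.185, 0.490].
Exact: F⁻¹(0.05) = 0.192; F⁻¹(0.95) = 0.498.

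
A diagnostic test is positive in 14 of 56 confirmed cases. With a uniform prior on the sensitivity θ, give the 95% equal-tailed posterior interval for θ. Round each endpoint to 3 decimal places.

Posterior: Beta(1+14, 1+42) = Beta(15, 43).
Equal-tailed 95% interval: the 0.025 and 0.975 quantiles of Beta(15, 43).
Posterior mean ≈ 0.259, SD ≈ 0.057; a Normal approximation gives roughly [0.147, 0.370].
Exact: F⁻¹(0.025) = 0.155; F⁻¹(0.975) = 0.378.

[0.155, 0.378]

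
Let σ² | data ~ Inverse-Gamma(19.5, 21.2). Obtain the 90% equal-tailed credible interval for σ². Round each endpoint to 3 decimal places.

[0.777, 1.650]

Inverse-Gamma(19.5, 21.2) quantiles: F⁻¹(0.05) and F⁻¹(0.95).
Equivalently, 1/σ² ~ Gamma(19.5, rate = 21.2); invert its 0.95 and 0.05 quantiles.
Posterior mean ≈ 1.146, SD ≈ 0.274; a Normal approximation gives roughly [0.695, 1.597].
Exact: lower = 0.777; upper = 1.650.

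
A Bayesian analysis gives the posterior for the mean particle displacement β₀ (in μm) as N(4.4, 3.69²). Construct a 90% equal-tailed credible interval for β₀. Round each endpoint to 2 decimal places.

The posterior is symmetric, so the 90% equal-tailed interval is β₀ = 4.4 ± z·3.69 with z = 1.645.
Half-width: 1.645 × 3.69 = 6.07.
4.4 − 6.07 = -1.67; 4.4 + 6.07 = 10.47.

[-1.67, 10.47]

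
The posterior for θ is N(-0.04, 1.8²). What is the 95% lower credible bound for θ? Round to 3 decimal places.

-3.001

Need L with P(θ ≥ L) = 0.95: L = -0.04 − z_{0.05}·1.8.
z = 1.645; L = -0.04 − 1.645 × 1.8 = -3.001.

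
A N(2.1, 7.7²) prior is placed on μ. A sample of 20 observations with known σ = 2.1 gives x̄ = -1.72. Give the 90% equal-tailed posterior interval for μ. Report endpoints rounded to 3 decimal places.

[-2.477, -0.935]

Posterior precision = 1/7.7² + 20/2.1² = 0.0169 + 4.5351 = 4.5520, so posterior SD = 0.4687.
Posterior mean = (2.1/7.7² + 20·-1.72/2.1²) / 4.5520 = -1.7058.
Interval: -1.7058 ± 1.645 × 0.4687 → [-2.477, -0.935].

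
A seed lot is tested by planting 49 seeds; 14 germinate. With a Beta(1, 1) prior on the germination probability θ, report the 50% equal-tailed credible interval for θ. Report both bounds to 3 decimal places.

[0.250, 0.336]

Posterior: Beta(1+14, 1+35) = Beta(15, 36).
Equal-tailed 50% interval: the 0.25 and 0.75 quantiles of Beta(15, 36).
Posterior mean ≈ 0.294, SD ≈ 0.063; a Normal approximation gives roughly [0.251, 0.337].
Exact: F⁻¹(0.25) = 0.250; F⁻¹(0.75) = 0.336.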